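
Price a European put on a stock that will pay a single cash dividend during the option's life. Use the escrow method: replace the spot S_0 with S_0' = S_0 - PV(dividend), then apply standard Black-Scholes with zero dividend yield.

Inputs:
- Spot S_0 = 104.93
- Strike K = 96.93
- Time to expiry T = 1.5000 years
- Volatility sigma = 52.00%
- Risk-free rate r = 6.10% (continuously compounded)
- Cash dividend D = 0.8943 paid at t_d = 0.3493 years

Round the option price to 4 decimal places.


PV(D) = D * exp(-r * t_d) = 0.8943 * 0.97891810 = 0.87544645
S_0' = S_0 - PV(D) = 104.9300 - 0.87544645 = 104.05455355
d1 = (ln(S_0'/K) + (r + sigma^2/2)*T) / (sigma*sqrt(T)) = 0.57347304
d2 = d1 - sigma*sqrt(T) = -0.06339429
exp(-rT) = 0.91256132
N(-d1) = 0.28316222; N(-d2) = 0.52527373
P = K * exp(-rT) * N(-d2) - S_0' * N(-d1) = 96.9300 * 0.91256132 * 0.52527373 - 104.05455355 * 0.28316222 = 16.9985

Answer: Price = 16.9985


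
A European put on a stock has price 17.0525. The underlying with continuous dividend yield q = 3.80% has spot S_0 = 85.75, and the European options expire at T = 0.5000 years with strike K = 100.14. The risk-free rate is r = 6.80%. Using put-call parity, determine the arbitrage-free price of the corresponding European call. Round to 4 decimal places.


Put-call parity: C - P = S_0 * exp(-qT) - K * exp(-rT).
S_0 * exp(-qT) = 85.7500 * 0.98117936 = 84.13613031
K * exp(-rT) = 100.1400 * 0.96657150 = 96.79247047
C = P + S*exp(-qT) - K*exp(-rT)
C = 17.0525 + 84.13613031 - 96.79247047 = 4.3962

Answer: Call price = 4.3962


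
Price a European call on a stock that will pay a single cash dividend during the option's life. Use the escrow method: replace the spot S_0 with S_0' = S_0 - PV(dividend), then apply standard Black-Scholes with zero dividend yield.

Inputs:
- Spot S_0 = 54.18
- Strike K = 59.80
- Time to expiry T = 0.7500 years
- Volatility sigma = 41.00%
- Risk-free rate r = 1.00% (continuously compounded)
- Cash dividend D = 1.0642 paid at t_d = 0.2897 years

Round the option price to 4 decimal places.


Answer: Price = 5.1866

Derivation:
PV(D) = D * exp(-r * t_d) = 1.0642 * 0.99710719 = 1.06112147
S_0' = S_0 - PV(D) = 54.1800 - 1.06112147 = 53.11887853
d1 = (ln(S_0'/K) + (r + sigma^2/2)*T) / (sigma*sqrt(T)) = -0.13500355
d2 = d1 - sigma*sqrt(T) = -0.49007397
exp(-rT) = 0.99252805
N(d1) = 0.44630453; N(d2) = 0.31204078
C = S_0' * N(d1) - K * exp(-rT) * N(d2) = 53.11887853 * 0.44630453 - 59.8000 * 0.99252805 * 0.31204078 = 5.1866


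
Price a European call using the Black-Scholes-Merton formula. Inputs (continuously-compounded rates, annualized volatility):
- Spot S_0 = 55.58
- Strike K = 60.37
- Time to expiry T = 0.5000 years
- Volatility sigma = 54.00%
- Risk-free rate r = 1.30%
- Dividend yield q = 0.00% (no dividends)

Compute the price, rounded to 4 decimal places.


Answer: Price = 6.7203

Derivation:
d1 = (ln(S/K) + (r - q + 0.5*sigma^2) * T) / (sigma * sqrt(T)) = -0.00856089
d2 = d1 - sigma * sqrt(T) = -0.39039855
exp(-rT) = 0.99352108; exp(-qT) = 1.00000000
C = S_0 * exp(-qT) * N(d1) - K * exp(-rT) * N(d2)
N(d1) = 0.49658474; N(d2) = 0.34812093
C = 55.5800 * 1.00000000 * 0.49658474 - 60.3700 * 0.99352108 * 0.34812093 = 6.7203


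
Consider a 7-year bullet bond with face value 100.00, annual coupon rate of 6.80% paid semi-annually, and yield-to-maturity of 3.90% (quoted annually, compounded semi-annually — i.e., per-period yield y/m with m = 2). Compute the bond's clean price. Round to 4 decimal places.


Coupon per period c = face * coupon_rate / m = 3.400000
Periods per year m = 2; per-period yield y/m = 0.019500
Number of cashflows N = 14
Cashflows (t years, CF_t, discount factor 1/(1+y/m)^(m*t), PV):
  t = 0.5000: CF_t = 3.400000, DF = 0.980873, PV = 3.334968
  t = 1.0000: CF_t = 3.400000, DF = 0.962112, PV = 3.271180
  t = 1.5000: CF_t = 3.400000, DF = 0.943709, PV = 3.208612
  t = 2.0000: CF_t = 3.400000, DF = 0.925659, PV = 3.147241
  t = 2.5000: CF_t = 3.400000, DF = 0.907954, PV = 3.087044
  t = 3.0000: CF_t = 3.400000, DF = 0.890588, PV = 3.027998
  t = 3.5000: CF_t = 3.400000, DF = 0.873553, PV = 2.970081
  t = 4.0000: CF_t = 3.400000, DF = 0.856845, PV = 2.913272
  t = 4.5000: CF_t = 3.400000, DF = 0.840456, PV = 2.857550
  t = 5.0000: CF_t = 3.400000, DF = 0.824380, PV = 2.802894
  t = 5.5000: CF_t = 3.400000, DF = 0.808613, PV = 2.749283
  t = 6.0000: CF_t = 3.400000, DF = 0.793146, PV = 2.696697
  t = 6.5000: CF_t = 3.400000, DF = 0.777976, PV = 2.645117
  t = 7.0000: CF_t = 103.400000, DF = 0.763095, PV = 78.904054
Price P = sum_t PV_t = 117.615991

Answer: Price = 117.6160


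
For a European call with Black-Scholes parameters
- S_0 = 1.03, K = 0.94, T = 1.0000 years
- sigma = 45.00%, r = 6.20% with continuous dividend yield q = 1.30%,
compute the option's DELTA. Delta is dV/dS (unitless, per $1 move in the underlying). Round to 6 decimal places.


Answer: Delta = 0.695295

Derivation:
d1 = 0.5370760132; d2 = 0.0870760132
phi(d1) = 0.3453614065; exp(-qT) = 0.9870841350; exp(-rT) = 0.9398828868
N(d1) = 0.7043924455
Delta = exp(-qT) * N(d1) = 0.9870841350 * 0.7043924455 = 0.695295


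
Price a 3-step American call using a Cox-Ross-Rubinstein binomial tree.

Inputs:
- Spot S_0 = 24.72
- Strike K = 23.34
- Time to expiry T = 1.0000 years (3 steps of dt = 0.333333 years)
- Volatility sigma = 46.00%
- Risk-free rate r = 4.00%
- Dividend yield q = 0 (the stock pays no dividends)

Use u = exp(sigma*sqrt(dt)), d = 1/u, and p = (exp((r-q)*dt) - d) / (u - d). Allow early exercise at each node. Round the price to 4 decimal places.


Answer: Price = V(0,0) = 5.8493

Derivation:
dt = T/N = 0.333333
u = exp(sigma*sqrt(dt)) = 1.304189; d = 1/u = 0.766760
p = (exp((r-q)*dt) - d) / (u - d) = 0.458968
Discount per step: exp(-r*dt) = 0.986755
Stock lattice S(k, i) with i counting down-moves:
  k=0: S(0,0) = 24.7200
  k=1: S(1,0) = 32.2395; S(1,1) = 18.9543
  k=2: S(2,0) = 42.0464; S(2,1) = 24.7200; S(2,2) = 14.5334
  k=3: S(3,0) = 54.8365; S(3,1) = 32.2395; S(3,2) = 18.9543; S(3,3) = 11.1436
Terminal payoffs V(N, i) = max(S_T - K, 0):
  V(3,0) = 31.496499; V(3,1) = 8.899543; V(3,2) = 0.000000; V(3,3) = 0.000000
Backward induction: V(k, i) = exp(-r*dt) * [p * V(k+1, i) + (1-p) * V(k+1, i+1)]; then take max(V_cont, immediate exercise) for American.
  V(2,0) = exp(-r*dt) * [p*31.496499 + (1-p)*8.899543] = 19.015581; exercise = 18.706447; V(2,0) = max -> 19.015581
  V(2,1) = exp(-r*dt) * [p*8.899543 + (1-p)*0.000000] = 4.030505; exercise = 1.380000; V(2,1) = max -> 4.030505
  V(2,2) = exp(-r*dt) * [p*0.000000 + (1-p)*0.000000] = 0.000000; exercise = 0.000000; V(2,2) = max -> 0.000000
  V(1,0) = exp(-r*dt) * [p*19.015581 + (1-p)*4.030505] = 10.763697; exercise = 8.899543; V(1,0) = max -> 10.763697
  V(1,1) = exp(-r*dt) * [p*4.030505 + (1-p)*0.000000] = 1.825371; exercise = 0.000000; V(1,1) = max -> 1.825371
  V(0,0) = exp(-r*dt) * [p*10.763697 + (1-p)*1.825371] = 5.849263; exercise = 1.380000; V(0,0) = max -> 5.849263


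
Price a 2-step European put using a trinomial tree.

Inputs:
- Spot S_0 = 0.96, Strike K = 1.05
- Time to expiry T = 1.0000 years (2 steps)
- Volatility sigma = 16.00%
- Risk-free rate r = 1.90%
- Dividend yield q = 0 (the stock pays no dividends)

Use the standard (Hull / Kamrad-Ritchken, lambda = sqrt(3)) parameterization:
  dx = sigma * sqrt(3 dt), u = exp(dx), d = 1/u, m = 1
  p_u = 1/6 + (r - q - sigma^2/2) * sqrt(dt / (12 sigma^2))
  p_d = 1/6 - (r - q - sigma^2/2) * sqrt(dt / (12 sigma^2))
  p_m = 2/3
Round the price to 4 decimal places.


Answer: Price = V(0,0) = 0.1082

Derivation:
dt = T/N = 0.500000; dx = sigma*sqrt(3*dt) = 0.195959
u = exp(dx) = 1.216477; d = 1/u = 0.822046
p_u = 0.174576, p_m = 0.666667, p_d = 0.158757
Discount per step: exp(-r*dt) = 0.990545
Stock lattice S(k, j) with j the centered position index:
  k=0: S(0,+0) = 0.9600
  k=1: S(1,-1) = 0.7892; S(1,+0) = 0.9600; S(1,+1) = 1.1678
  k=2: S(2,-2) = 0.6487; S(2,-1) = 0.7892; S(2,+0) = 0.9600; S(2,+1) = 1.1678; S(2,+2) = 1.4206
Terminal payoffs V(N, j) = max(K - S_T, 0):
  V(2,-2) = 0.401271; V(2,-1) = 0.260836; V(2,+0) = 0.090000; V(2,+1) = 0.000000; V(2,+2) = 0.000000
Backward induction: V(k, j) = exp(-r*dt) * [p_u * V(k+1, j+1) + p_m * V(k+1, j) + p_d * V(k+1, j-1)]
  V(1,-1) = exp(-r*dt) * [p_u*0.090000 + p_m*0.260836 + p_d*0.401271] = 0.250912
  V(1,+0) = exp(-r*dt) * [p_u*0.000000 + p_m*0.090000 + p_d*0.260836] = 0.100451
  V(1,+1) = exp(-r*dt) * [p_u*0.000000 + p_m*0.000000 + p_d*0.090000] = 0.014153
  V(0,+0) = exp(-r*dt) * [p_u*0.014153 + p_m*0.100451 + p_d*0.250912] = 0.108239


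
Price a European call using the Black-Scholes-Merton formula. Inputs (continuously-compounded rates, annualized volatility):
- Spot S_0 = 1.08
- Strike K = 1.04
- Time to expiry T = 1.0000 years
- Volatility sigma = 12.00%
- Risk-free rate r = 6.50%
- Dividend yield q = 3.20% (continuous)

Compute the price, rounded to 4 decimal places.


Answer: Price = 0.0922

Derivation:
d1 = (ln(S/K) + (r - q + 0.5*sigma^2) * T) / (sigma * sqrt(T)) = 0.64950273
d2 = d1 - sigma * sqrt(T) = 0.52950273
exp(-rT) = 0.93706746; exp(-qT) = 0.96850658
C = S_0 * exp(-qT) * N(d1) - K * exp(-rT) * N(d2)
N(d1) = 0.74199326; N(d2) = 0.70177163
C = 1.0800 * 0.96850658 * 0.74199326 - 1.0400 * 0.93706746 * 0.70177163 = 0.0922


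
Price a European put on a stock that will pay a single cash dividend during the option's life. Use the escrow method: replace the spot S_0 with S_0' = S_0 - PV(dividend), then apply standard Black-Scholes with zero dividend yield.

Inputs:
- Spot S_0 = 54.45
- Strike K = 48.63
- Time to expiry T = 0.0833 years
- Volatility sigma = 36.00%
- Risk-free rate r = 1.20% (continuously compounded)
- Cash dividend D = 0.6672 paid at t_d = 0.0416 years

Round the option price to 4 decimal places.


PV(D) = D * exp(-r * t_d) = 0.6672 * 0.99950092 = 0.66686702
S_0' = S_0 - PV(D) = 54.4500 - 0.66686702 = 53.78313298
d1 = (ln(S_0'/K) + (r + sigma^2/2)*T) / (sigma*sqrt(T)) = 1.03093733
d2 = d1 - sigma*sqrt(T) = 0.92703507
exp(-rT) = 0.99900090
N(-d1) = 0.15128510; N(-d2) = 0.17695416
P = K * exp(-rT) * N(-d2) - S_0' * N(-d1) = 48.6300 * 0.99900090 * 0.17695416 - 53.78313298 * 0.15128510 = 0.4601

Answer: Price = 0.4601


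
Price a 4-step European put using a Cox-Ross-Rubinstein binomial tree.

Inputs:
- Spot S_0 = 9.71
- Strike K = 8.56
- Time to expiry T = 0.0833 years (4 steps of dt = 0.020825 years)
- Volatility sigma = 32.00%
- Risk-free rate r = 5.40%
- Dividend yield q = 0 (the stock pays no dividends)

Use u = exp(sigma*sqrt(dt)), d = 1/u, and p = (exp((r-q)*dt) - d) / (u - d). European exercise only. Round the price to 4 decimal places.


dt = T/N = 0.020825
u = exp(sigma*sqrt(dt)) = 1.047262; d = 1/u = 0.954871
p = (exp((r-q)*dt) - d) / (u - d) = 0.500636
Discount per step: exp(-r*dt) = 0.998876
Stock lattice S(k, i) with i counting down-moves:
  k=0: S(0,0) = 9.7100
  k=1: S(1,0) = 10.1689; S(1,1) = 9.2718
  k=2: S(2,0) = 10.6495; S(2,1) = 9.7100; S(2,2) = 8.8534
  k=3: S(3,0) = 11.1528; S(3,1) = 10.1689; S(3,2) = 9.2718; S(3,3) = 8.4538
  k=4: S(4,0) = 11.6799; S(4,1) = 10.6495; S(4,2) = 9.7100; S(4,3) = 8.8534; S(4,4) = 8.0723
Terminal payoffs V(N, i) = max(K - S_T, 0):
  V(4,0) = 0.000000; V(4,1) = 0.000000; V(4,2) = 0.000000; V(4,3) = 0.000000; V(4,4) = 0.487678
Backward induction: V(k, i) = exp(-r*dt) * [p * V(k+1, i) + (1-p) * V(k+1, i+1)].
  V(3,0) = exp(-r*dt) * [p*0.000000 + (1-p)*0.000000] = 0.000000
  V(3,1) = exp(-r*dt) * [p*0.000000 + (1-p)*0.000000] = 0.000000
  V(3,2) = exp(-r*dt) * [p*0.000000 + (1-p)*0.000000] = 0.000000
  V(3,3) = exp(-r*dt) * [p*0.000000 + (1-p)*0.487678] = 0.243255
  V(2,0) = exp(-r*dt) * [p*0.000000 + (1-p)*0.000000] = 0.000000
  V(2,1) = exp(-r*dt) * [p*0.000000 + (1-p)*0.000000] = 0.000000
  V(2,2) = exp(-r*dt) * [p*0.000000 + (1-p)*0.243255] = 0.121336
  V(1,0) = exp(-r*dt) * [p*0.000000 + (1-p)*0.000000] = 0.000000
  V(1,1) = exp(-r*dt) * [p*0.000000 + (1-p)*0.121336] = 0.060523
  V(0,0) = exp(-r*dt) * [p*0.000000 + (1-p)*0.060523] = 0.030189

Answer: Price = V(0,0) = 0.0302


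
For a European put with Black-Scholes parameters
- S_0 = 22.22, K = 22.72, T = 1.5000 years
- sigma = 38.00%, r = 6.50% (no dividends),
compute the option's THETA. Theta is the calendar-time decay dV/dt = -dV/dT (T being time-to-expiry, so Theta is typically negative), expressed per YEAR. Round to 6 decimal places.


Answer: Theta = -0.564566

Derivation:
d1 = 0.3943832983; d2 = -0.0710197528
phi(d1) = 0.3690926338; exp(-qT) = 1.0000000000; exp(-rT) = 0.9071023416
Theta = -S*exp(-qT)*phi(d1)*sigma/(2*sqrt(T)) + r*K*exp(-rT)*N(-d2) - q*S*exp(-qT)*N(-d1)
N(-d1) = 0.3466490363; N(-d2) = 0.5283089826; sqrt(T) = 1.2247448714
Term 1 = -22.2200 * 1.0000000000 * 0.3690926338 * 0.3800 / (2 * 1.2247448714) = -1.2722937795
Term 2 = 0.0650 * 22.7200 * 0.9071023416 * 0.5283089826 = 0.7077273295
Term 3 = 0 (no dividend yield, q = 0)
Theta = -1.2722937795 + (0.7077273295) + (0.0000000000) = -0.564566


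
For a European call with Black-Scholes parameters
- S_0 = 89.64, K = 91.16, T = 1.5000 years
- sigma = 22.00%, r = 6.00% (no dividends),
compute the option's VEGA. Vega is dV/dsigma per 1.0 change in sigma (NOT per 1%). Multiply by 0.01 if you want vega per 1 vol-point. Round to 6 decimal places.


d1 = 0.4063385961; d2 = 0.1368947244
phi(d1) = 0.3673302174; exp(-qT) = 1.0000000000; exp(-rT) = 0.9139311853
Vega = S * exp(-qT) * phi(d1) * sqrt(T) = 89.6400 * 1.0000000000 * 0.3673302174 * 1.2247448714 = 40.327763

Answer: Vega = 40.327763


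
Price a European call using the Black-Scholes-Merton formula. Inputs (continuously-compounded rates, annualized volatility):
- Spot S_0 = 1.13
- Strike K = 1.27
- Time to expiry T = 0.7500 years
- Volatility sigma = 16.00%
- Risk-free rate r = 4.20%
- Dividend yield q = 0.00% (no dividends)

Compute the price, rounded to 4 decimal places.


d1 = (ln(S/K) + (r - q + 0.5*sigma^2) * T) / (sigma * sqrt(T)) = -0.54631241
d2 = d1 - sigma * sqrt(T) = -0.68487647
exp(-rT) = 0.96899096; exp(-qT) = 1.00000000
C = S_0 * exp(-qT) * N(d1) - K * exp(-rT) * N(d2)
N(d1) = 0.29242560; N(d2) = 0.24671094
C = 1.1300 * 1.00000000 * 0.29242560 - 1.2700 * 0.96899096 * 0.24671094 = 0.0268

Answer: Price = 0.0268


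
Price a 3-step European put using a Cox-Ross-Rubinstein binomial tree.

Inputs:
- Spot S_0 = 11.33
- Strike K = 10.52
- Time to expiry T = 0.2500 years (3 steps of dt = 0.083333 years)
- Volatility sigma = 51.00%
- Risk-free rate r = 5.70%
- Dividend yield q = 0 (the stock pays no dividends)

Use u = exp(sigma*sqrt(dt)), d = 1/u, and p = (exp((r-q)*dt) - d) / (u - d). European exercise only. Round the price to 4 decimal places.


dt = T/N = 0.083333
u = exp(sigma*sqrt(dt)) = 1.158614; d = 1/u = 0.863100
p = (exp((r-q)*dt) - d) / (u - d) = 0.479372
Discount per step: exp(-r*dt) = 0.995261
Stock lattice S(k, i) with i counting down-moves:
  k=0: S(0,0) = 11.3300
  k=1: S(1,0) = 13.1271; S(1,1) = 9.7789
  k=2: S(2,0) = 15.2092; S(2,1) = 11.3300; S(2,2) = 8.4402
  k=3: S(3,0) = 17.6216; S(3,1) = 13.1271; S(3,2) = 9.7789; S(3,3) = 7.2847
Terminal payoffs V(N, i) = max(K - S_T, 0):
  V(3,0) = 0.000000; V(3,1) = 0.000000; V(3,2) = 0.741073; V(3,3) = 3.235265
Backward induction: V(k, i) = exp(-r*dt) * [p * V(k+1, i) + (1-p) * V(k+1, i+1)].
  V(2,0) = exp(-r*dt) * [p*0.000000 + (1-p)*0.000000] = 0.000000
  V(2,1) = exp(-r*dt) * [p*0.000000 + (1-p)*0.741073] = 0.383995
  V(2,2) = exp(-r*dt) * [p*0.741073 + (1-p)*3.235265] = 2.029953
  V(1,0) = exp(-r*dt) * [p*0.000000 + (1-p)*0.383995] = 0.198971
  V(1,1) = exp(-r*dt) * [p*0.383995 + (1-p)*2.029953] = 1.235046
  V(0,0) = exp(-r*dt) * [p*0.198971 + (1-p)*1.235046] = 0.734882

Answer: Price = V(0,0) = 0.7349


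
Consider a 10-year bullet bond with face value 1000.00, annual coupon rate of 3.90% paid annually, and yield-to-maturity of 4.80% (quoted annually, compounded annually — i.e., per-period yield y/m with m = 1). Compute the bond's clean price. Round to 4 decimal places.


Answer: Price = 929.8244

Derivation:
Coupon per period c = face * coupon_rate / m = 39.000000
Periods per year m = 1; per-period yield y/m = 0.048000
Number of cashflows N = 10
Cashflows (t years, CF_t, discount factor 1/(1+y/m)^(m*t), PV):
  t = 1.0000: CF_t = 39.000000, DF = 0.954198, PV = 37.213740
  t = 2.0000: CF_t = 39.000000, DF = 0.910495, PV = 35.509294
  t = 3.0000: CF_t = 39.000000, DF = 0.868793, PV = 33.882914
  t = 4.0000: CF_t = 39.000000, DF = 0.829001, PV = 32.331025
  t = 5.0000: CF_t = 39.000000, DF = 0.791031, PV = 30.850215
  t = 6.0000: CF_t = 39.000000, DF = 0.754801, PV = 29.437228
  t = 7.0000: CF_t = 39.000000, DF = 0.720230, PV = 28.088958
  t = 8.0000: CF_t = 39.000000, DF = 0.687242, PV = 26.802441
  t = 9.0000: CF_t = 39.000000, DF = 0.655765, PV = 25.574848
  t = 10.0000: CF_t = 1039.000000, DF = 0.625730, PV = 650.133764
Price P = sum_t PV_t = 929.824428


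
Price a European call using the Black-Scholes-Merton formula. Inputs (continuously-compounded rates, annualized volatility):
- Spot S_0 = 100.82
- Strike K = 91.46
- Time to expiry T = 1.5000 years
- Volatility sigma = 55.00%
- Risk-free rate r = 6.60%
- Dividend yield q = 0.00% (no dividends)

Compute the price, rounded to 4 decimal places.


d1 = (ln(S/K) + (r - q + 0.5*sigma^2) * T) / (sigma * sqrt(T)) = 0.62842035
d2 = d1 - sigma * sqrt(T) = -0.04518933
exp(-rT) = 0.90574271; exp(-qT) = 1.00000000
C = S_0 * exp(-qT) * N(d1) - K * exp(-rT) * N(d2)
N(d1) = 0.73513570; N(d2) = 0.48197820
C = 100.8200 * 1.00000000 * 0.73513570 - 91.4600 * 0.90574271 * 0.48197820 = 34.1897

Answer: Price = 34.1897


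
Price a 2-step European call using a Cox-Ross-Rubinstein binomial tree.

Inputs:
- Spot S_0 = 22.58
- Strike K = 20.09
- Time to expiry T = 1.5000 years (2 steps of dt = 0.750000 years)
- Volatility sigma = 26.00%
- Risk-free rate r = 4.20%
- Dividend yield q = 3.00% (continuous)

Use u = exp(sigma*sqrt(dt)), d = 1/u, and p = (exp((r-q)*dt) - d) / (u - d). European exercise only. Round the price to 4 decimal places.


dt = T/N = 0.750000
u = exp(sigma*sqrt(dt)) = 1.252531; d = 1/u = 0.798383
p = (exp((r-q)*dt) - d) / (u - d) = 0.463852
Discount per step: exp(-r*dt) = 0.968991
Stock lattice S(k, i) with i counting down-moves:
  k=0: S(0,0) = 22.5800
  k=1: S(1,0) = 28.2822; S(1,1) = 18.0275
  k=2: S(2,0) = 35.4243; S(2,1) = 22.5800; S(2,2) = 14.3928
Terminal payoffs V(N, i) = max(S_T - K, 0):
  V(2,0) = 15.334291; V(2,1) = 2.490000; V(2,2) = 0.000000
Backward induction: V(k, i) = exp(-r*dt) * [p * V(k+1, i) + (1-p) * V(k+1, i+1)].
  V(1,0) = exp(-r*dt) * [p*15.334291 + (1-p)*2.490000] = 8.185887
  V(1,1) = exp(-r*dt) * [p*2.490000 + (1-p)*0.000000] = 1.119176
  V(0,0) = exp(-r*dt) * [p*8.185887 + (1-p)*1.119176] = 4.260733

Answer: Price = V(0,0) = 4.2607


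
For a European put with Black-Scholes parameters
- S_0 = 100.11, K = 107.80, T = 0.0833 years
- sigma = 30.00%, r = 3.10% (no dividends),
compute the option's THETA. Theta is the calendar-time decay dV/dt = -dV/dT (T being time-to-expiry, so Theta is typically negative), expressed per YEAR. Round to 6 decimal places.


Answer: Theta = -12.601912

Derivation:
d1 = -0.7816262233; d2 = -0.8682114414
phi(d1) = 0.2939315654; exp(-qT) = 1.0000000000; exp(-rT) = 0.9974210313
Theta = -S*exp(-qT)*phi(d1)*sigma/(2*sqrt(T)) + r*K*exp(-rT)*N(-d2) - q*S*exp(-qT)*N(-d1)
N(-d1) = 0.7827828645; N(-d2) = 0.8073607041; sqrt(T) = 0.2886173938
Term 1 = -100.1100 * 1.0000000000 * 0.2939315654 * 0.3000 / (2 * 0.2886173938) = -15.2929915059
Term 2 = 0.0310 * 107.8000 * 0.9974210313 * 0.8073607041 = 2.6910798454
Term 3 = 0 (no dividend yield, q = 0)
Theta = -15.2929915059 + (2.6910798454) + (0.0000000000) = -12.601912


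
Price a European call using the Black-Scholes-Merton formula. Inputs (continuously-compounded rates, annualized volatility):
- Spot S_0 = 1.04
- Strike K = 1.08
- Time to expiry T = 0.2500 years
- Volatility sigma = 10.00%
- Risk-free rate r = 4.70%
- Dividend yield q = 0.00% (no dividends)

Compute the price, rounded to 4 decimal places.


Answer: Price = 0.0101

Derivation:
d1 = (ln(S/K) + (r - q + 0.5*sigma^2) * T) / (sigma * sqrt(T)) = -0.49480656
d2 = d1 - sigma * sqrt(T) = -0.54480656
exp(-rT) = 0.98831876; exp(-qT) = 1.00000000
C = S_0 * exp(-qT) * N(d1) - K * exp(-rT) * N(d2)
N(d1) = 0.31036834; N(d2) = 0.29294328
C = 1.0400 * 1.00000000 * 0.31036834 - 1.0800 * 0.98831876 * 0.29294328 = 0.0101


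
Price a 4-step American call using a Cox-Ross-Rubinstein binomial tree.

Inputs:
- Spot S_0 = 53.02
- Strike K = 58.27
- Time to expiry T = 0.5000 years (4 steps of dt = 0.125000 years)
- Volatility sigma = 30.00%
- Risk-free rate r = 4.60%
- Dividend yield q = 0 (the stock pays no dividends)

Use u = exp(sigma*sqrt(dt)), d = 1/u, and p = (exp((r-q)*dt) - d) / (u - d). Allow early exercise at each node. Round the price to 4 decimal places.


dt = T/N = 0.125000
u = exp(sigma*sqrt(dt)) = 1.111895; d = 1/u = 0.899365
p = (exp((r-q)*dt) - d) / (u - d) = 0.500641
Discount per step: exp(-r*dt) = 0.994266
Stock lattice S(k, i) with i counting down-moves:
  k=0: S(0,0) = 53.0200
  k=1: S(1,0) = 58.9527; S(1,1) = 47.6843
  k=2: S(2,0) = 65.5492; S(2,1) = 53.0200; S(2,2) = 42.8856
  k=3: S(3,0) = 72.8839; S(3,1) = 58.9527; S(3,2) = 47.6843; S(3,3) = 38.5699
  k=4: S(4,0) = 81.0392; S(4,1) = 65.5492; S(4,2) = 53.0200; S(4,3) = 42.8856; S(4,4) = 34.6884
Terminal payoffs V(N, i) = max(S_T - K, 0):
  V(4,0) = 22.769223; V(4,1) = 7.279215; V(4,2) = 0.000000; V(4,3) = 0.000000; V(4,4) = 0.000000
Backward induction: V(k, i) = exp(-r*dt) * [p * V(k+1, i) + (1-p) * V(k+1, i+1)]; then take max(V_cont, immediate exercise) for American.
  V(3,0) = exp(-r*dt) * [p*22.769223 + (1-p)*7.279215] = 14.947954; exercise = 14.613863; V(3,0) = max -> 14.947954
  V(3,1) = exp(-r*dt) * [p*7.279215 + (1-p)*0.000000] = 3.623381; exercise = 0.682688; V(3,1) = max -> 3.623381
  V(3,2) = exp(-r*dt) * [p*0.000000 + (1-p)*0.000000] = 0.000000; exercise = 0.000000; V(3,2) = max -> 0.000000
  V(3,3) = exp(-r*dt) * [p*0.000000 + (1-p)*0.000000] = 0.000000; exercise = 0.000000; V(3,3) = max -> 0.000000
  V(2,0) = exp(-r*dt) * [p*14.947954 + (1-p)*3.623381] = 9.239648; exercise = 7.279215; V(2,0) = max -> 9.239648
  V(2,1) = exp(-r*dt) * [p*3.623381 + (1-p)*0.000000] = 1.803613; exercise = 0.000000; V(2,1) = max -> 1.803613
  V(2,2) = exp(-r*dt) * [p*0.000000 + (1-p)*0.000000] = 0.000000; exercise = 0.000000; V(2,2) = max -> 0.000000
  V(1,0) = exp(-r*dt) * [p*9.239648 + (1-p)*1.803613] = 5.494714; exercise = 0.682688; V(1,0) = max -> 5.494714
  V(1,1) = exp(-r*dt) * [p*1.803613 + (1-p)*0.000000] = 0.897786; exercise = 0.000000; V(1,1) = max -> 0.897786
  V(0,0) = exp(-r*dt) * [p*5.494714 + (1-p)*0.897786] = 3.180855; exercise = 0.000000; V(0,0) = max -> 3.180855

Answer: Price = V(0,0) = 3.1809


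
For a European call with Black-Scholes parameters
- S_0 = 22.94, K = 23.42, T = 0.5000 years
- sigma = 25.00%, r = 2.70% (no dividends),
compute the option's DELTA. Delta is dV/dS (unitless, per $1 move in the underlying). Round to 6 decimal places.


Answer: Delta = 0.518987

Derivation:
d1 = 0.0476123480; d2 = -0.1291643473
phi(d1) = 0.3984903483; exp(-qT) = 1.0000000000; exp(-rT) = 0.9865907163
N(d1) = 0.5189874045
Delta = exp(-qT) * N(d1) = 1.0000000000 * 0.5189874045 = 0.518987


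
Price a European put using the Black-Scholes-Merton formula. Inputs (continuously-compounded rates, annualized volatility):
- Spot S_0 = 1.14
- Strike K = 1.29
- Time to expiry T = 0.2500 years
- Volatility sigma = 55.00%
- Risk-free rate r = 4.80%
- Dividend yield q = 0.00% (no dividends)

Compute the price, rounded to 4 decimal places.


Answer: Price = 0.2100

Derivation:
d1 = (ln(S/K) + (r - q + 0.5*sigma^2) * T) / (sigma * sqrt(T)) = -0.26836893
d2 = d1 - sigma * sqrt(T) = -0.54336893
exp(-rT) = 0.98807171; exp(-qT) = 1.00000000
P = K * exp(-rT) * N(-d2) - S_0 * exp(-qT) * N(-d1)
N(-d1) = 0.60579232; N(-d2) = 0.70656209
P = 1.2900 * 0.98807171 * 0.70656209 - 1.1400 * 1.00000000 * 0.60579232 = 0.2100


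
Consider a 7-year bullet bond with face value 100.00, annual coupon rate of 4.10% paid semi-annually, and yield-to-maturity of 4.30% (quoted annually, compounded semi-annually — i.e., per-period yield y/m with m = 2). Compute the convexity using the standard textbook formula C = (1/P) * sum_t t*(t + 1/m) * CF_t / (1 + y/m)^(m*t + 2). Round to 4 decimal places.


Answer: Convexity = 42.2456

Derivation:
Coupon per period c = face * coupon_rate / m = 2.050000
Periods per year m = 2; per-period yield y/m = 0.021500
Number of cashflows N = 14
Cashflows (t years, CF_t, discount factor 1/(1+y/m)^(m*t), PV):
  t = 0.5000: CF_t = 2.050000, DF = 0.978953, PV = 2.006853
  t = 1.0000: CF_t = 2.050000, DF = 0.958348, PV = 1.964613
  t = 1.5000: CF_t = 2.050000, DF = 0.938177, PV = 1.923263
  t = 2.0000: CF_t = 2.050000, DF = 0.918431, PV = 1.882783
  t = 2.5000: CF_t = 2.050000, DF = 0.899100, PV = 1.843156
  t = 3.0000: CF_t = 2.050000, DF = 0.880177, PV = 1.804362
  t = 3.5000: CF_t = 2.050000, DF = 0.861651, PV = 1.766385
  t = 4.0000: CF_t = 2.050000, DF = 0.843515, PV = 1.729207
  t = 4.5000: CF_t = 2.050000, DF = 0.825762, PV = 1.692811
  t = 5.0000: CF_t = 2.050000, DF = 0.808381, PV = 1.657182
  t = 5.5000: CF_t = 2.050000, DF = 0.791367, PV = 1.622302
  t = 6.0000: CF_t = 2.050000, DF = 0.774711, PV = 1.588157
  t = 6.5000: CF_t = 2.050000, DF = 0.758405, PV = 1.554730
  t = 7.0000: CF_t = 102.050000, DF = 0.742442, PV = 75.766254
Price P = sum_t PV_t = 98.802058
Convexity numerator sum_t t*(t + 1/m) * CF_t / (1+y/m)^(m*t + 2):
  t = 0.5000: term = 0.961632
  t = 1.0000: term = 2.824175
  t = 1.5000: term = 5.529467
  t = 2.0000: term = 9.021809
  t = 2.5000: term = 13.247884
  t = 3.0000: term = 18.156670
  t = 3.5000: term = 23.699357
  t = 4.0000: term = 29.829272
  t = 4.5000: term = 36.501801
  t = 5.0000: term = 43.674315
  t = 5.5000: term = 51.306097
  t = 6.0000: term = 59.358275
  t = 6.5000: term = 67.793756
  t = 7.0000: term = 3812.048145
Convexity = (1/P) * sum = 4173.952655 / 98.802058 = 42.245604


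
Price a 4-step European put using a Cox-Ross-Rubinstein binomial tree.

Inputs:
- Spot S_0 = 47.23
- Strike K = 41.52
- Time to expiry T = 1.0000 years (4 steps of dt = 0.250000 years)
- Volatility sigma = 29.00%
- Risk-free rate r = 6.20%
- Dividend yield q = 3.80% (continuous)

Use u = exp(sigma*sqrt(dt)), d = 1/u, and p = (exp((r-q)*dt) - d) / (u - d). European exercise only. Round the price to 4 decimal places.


dt = T/N = 0.250000
u = exp(sigma*sqrt(dt)) = 1.156040; d = 1/u = 0.865022
p = (exp((r-q)*dt) - d) / (u - d) = 0.484493
Discount per step: exp(-r*dt) = 0.984620
Stock lattice S(k, i) with i counting down-moves:
  k=0: S(0,0) = 47.2300
  k=1: S(1,0) = 54.5997; S(1,1) = 40.8550
  k=2: S(2,0) = 63.1195; S(2,1) = 47.2300; S(2,2) = 35.3405
  k=3: S(3,0) = 72.9686; S(3,1) = 54.5997; S(3,2) = 40.8550; S(3,3) = 30.5703
  k=4: S(4,0) = 84.3546; S(4,1) = 63.1195; S(4,2) = 47.2300; S(4,3) = 35.3405; S(4,4) = 26.4440
Terminal payoffs V(N, i) = max(K - S_T, 0):
  V(4,0) = 0.000000; V(4,1) = 0.000000; V(4,2) = 0.000000; V(4,3) = 6.179512; V(4,4) = 15.076000
Backward induction: V(k, i) = exp(-r*dt) * [p * V(k+1, i) + (1-p) * V(k+1, i+1)].
  V(3,0) = exp(-r*dt) * [p*0.000000 + (1-p)*0.000000] = 0.000000
  V(3,1) = exp(-r*dt) * [p*0.000000 + (1-p)*0.000000] = 0.000000
  V(3,2) = exp(-r*dt) * [p*0.000000 + (1-p)*6.179512] = 3.136588
  V(3,3) = exp(-r*dt) * [p*6.179512 + (1-p)*15.076000] = 10.600135
  V(2,0) = exp(-r*dt) * [p*0.000000 + (1-p)*0.000000] = 0.000000
  V(2,1) = exp(-r*dt) * [p*0.000000 + (1-p)*3.136588] = 1.592065
  V(2,2) = exp(-r*dt) * [p*3.136588 + (1-p)*10.600135] = 6.876682
  V(1,0) = exp(-r*dt) * [p*0.000000 + (1-p)*1.592065] = 0.808098
  V(1,1) = exp(-r*dt) * [p*1.592065 + (1-p)*6.876682] = 4.249936
  V(0,0) = exp(-r*dt) * [p*0.808098 + (1-p)*4.249936] = 2.542672

Answer: Price = V(0,0) = 2.5427


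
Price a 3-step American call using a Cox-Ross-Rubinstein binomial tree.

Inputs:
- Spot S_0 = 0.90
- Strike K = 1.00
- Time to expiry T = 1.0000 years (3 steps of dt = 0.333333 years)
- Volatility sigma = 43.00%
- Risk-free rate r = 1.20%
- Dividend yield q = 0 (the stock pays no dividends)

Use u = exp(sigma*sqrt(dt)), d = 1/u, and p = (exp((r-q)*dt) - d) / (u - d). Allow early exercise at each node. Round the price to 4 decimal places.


Answer: Price = V(0,0) = 0.1288

Derivation:
dt = T/N = 0.333333
u = exp(sigma*sqrt(dt)) = 1.281794; d = 1/u = 0.780157
p = (exp((r-q)*dt) - d) / (u - d) = 0.446242
Discount per step: exp(-r*dt) = 0.996008
Stock lattice S(k, i) with i counting down-moves:
  k=0: S(0,0) = 0.9000
  k=1: S(1,0) = 1.1536; S(1,1) = 0.7021
  k=2: S(2,0) = 1.4787; S(2,1) = 0.9000; S(2,2) = 0.5478
  k=3: S(3,0) = 1.8954; S(3,1) = 1.1536; S(3,2) = 0.7021; S(3,3) = 0.4274
Terminal payoffs V(N, i) = max(S_T - K, 0):
  V(3,0) = 0.895384; V(3,1) = 0.153615; V(3,2) = 0.000000; V(3,3) = 0.000000
Backward induction: V(k, i) = exp(-r*dt) * [p * V(k+1, i) + (1-p) * V(k+1, i+1)]; then take max(V_cont, immediate exercise) for American.
  V(2,0) = exp(-r*dt) * [p*0.895384 + (1-p)*0.153615] = 0.482688; exercise = 0.478696; V(2,0) = max -> 0.482688
  V(2,1) = exp(-r*dt) * [p*0.153615 + (1-p)*0.000000] = 0.068276; exercise = 0.000000; V(2,1) = max -> 0.068276
  V(2,2) = exp(-r*dt) * [p*0.000000 + (1-p)*0.000000] = 0.000000; exercise = 0.000000; V(2,2) = max -> 0.000000
  V(1,0) = exp(-r*dt) * [p*0.482688 + (1-p)*0.068276] = 0.252193; exercise = 0.153615; V(1,0) = max -> 0.252193
  V(1,1) = exp(-r*dt) * [p*0.068276 + (1-p)*0.000000] = 0.030346; exercise = 0.000000; V(1,1) = max -> 0.030346
  V(0,0) = exp(-r*dt) * [p*0.252193 + (1-p)*0.030346] = 0.128827; exercise = 0.000000; V(0,0) = max -> 0.128827


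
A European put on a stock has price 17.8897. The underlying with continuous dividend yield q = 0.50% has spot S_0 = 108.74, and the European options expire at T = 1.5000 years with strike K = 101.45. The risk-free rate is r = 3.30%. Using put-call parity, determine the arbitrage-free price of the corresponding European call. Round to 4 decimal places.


Put-call parity: C - P = S_0 * exp(-qT) - K * exp(-rT).
S_0 * exp(-qT) = 108.7400 * 0.99252805 = 107.92750068
K * exp(-rT) = 101.4500 * 0.95170516 = 96.55048829
C = P + S*exp(-qT) - K*exp(-rT)
C = 17.8897 + 107.92750068 - 96.55048829 = 29.2667

Answer: Call price = 29.2667


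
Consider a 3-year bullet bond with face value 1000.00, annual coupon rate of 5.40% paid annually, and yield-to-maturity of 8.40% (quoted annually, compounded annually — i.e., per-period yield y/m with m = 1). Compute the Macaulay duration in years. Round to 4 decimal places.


Coupon per period c = face * coupon_rate / m = 54.000000
Periods per year m = 1; per-period yield y/m = 0.084000
Number of cashflows N = 3
Cashflows (t years, CF_t, discount factor 1/(1+y/m)^(m*t), PV):
  t = 1.0000: CF_t = 54.000000, DF = 0.922509, PV = 49.815498
  t = 2.0000: CF_t = 54.000000, DF = 0.851023, PV = 45.955257
  t = 3.0000: CF_t = 1054.000000, DF = 0.785077, PV = 827.470966
Price P = sum_t PV_t = 923.241721
Macaulay numerator sum_t t * PV_t:
  t * PV_t at t = 1.0000: 49.815498
  t * PV_t at t = 2.0000: 91.910513
  t * PV_t at t = 3.0000: 2482.412898
Macaulay duration D = (sum_t t * PV_t) / P = 2624.138909 / 923.241721 = 2.842310

Answer: Macaulay duration = 2.8423 years


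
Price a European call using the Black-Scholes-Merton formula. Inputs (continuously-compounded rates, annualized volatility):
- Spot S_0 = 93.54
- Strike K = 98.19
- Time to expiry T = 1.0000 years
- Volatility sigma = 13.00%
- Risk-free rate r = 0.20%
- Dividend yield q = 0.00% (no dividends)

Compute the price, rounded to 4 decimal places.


Answer: Price = 3.0502

Derivation:
d1 = (ln(S/K) + (r - q + 0.5*sigma^2) * T) / (sigma * sqrt(T)) = -0.29280942
d2 = d1 - sigma * sqrt(T) = -0.42280942
exp(-rT) = 0.99800200; exp(-qT) = 1.00000000
C = S_0 * exp(-qT) * N(d1) - K * exp(-rT) * N(d2)
N(d1) = 0.38483391; N(d2) = 0.33621716
C = 93.5400 * 1.00000000 * 0.38483391 - 98.1900 * 0.99800200 * 0.33621716 = 3.0502


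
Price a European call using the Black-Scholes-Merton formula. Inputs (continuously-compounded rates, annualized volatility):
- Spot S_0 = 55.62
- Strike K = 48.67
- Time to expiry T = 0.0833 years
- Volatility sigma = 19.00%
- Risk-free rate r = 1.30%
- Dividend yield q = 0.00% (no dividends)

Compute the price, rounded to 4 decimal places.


Answer: Price = 7.0093

Derivation:
d1 = (ln(S/K) + (r - q + 0.5*sigma^2) * T) / (sigma * sqrt(T)) = 2.48127603
d2 = d1 - sigma * sqrt(T) = 2.42643872
exp(-rT) = 0.99891769; exp(-qT) = 1.00000000
C = S_0 * exp(-qT) * N(d1) - K * exp(-rT) * N(d2)
N(d1) = 0.99345435; N(d2) = 0.99237609
C = 55.6200 * 1.00000000 * 0.99345435 - 48.6700 * 0.99891769 * 0.99237609 = 7.0093


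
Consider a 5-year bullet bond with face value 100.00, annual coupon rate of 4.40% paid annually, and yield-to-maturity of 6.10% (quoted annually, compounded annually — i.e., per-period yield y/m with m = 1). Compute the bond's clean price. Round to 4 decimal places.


Coupon per period c = face * coupon_rate / m = 4.400000
Periods per year m = 1; per-period yield y/m = 0.061000
Number of cashflows N = 5
Cashflows (t years, CF_t, discount factor 1/(1+y/m)^(m*t), PV):
  t = 1.0000: CF_t = 4.400000, DF = 0.942507, PV = 4.147031
  t = 2.0000: CF_t = 4.400000, DF = 0.888320, PV = 3.908606
  t = 3.0000: CF_t = 4.400000, DF = 0.837247, PV = 3.683889
  t = 4.0000: CF_t = 4.400000, DF = 0.789112, PV = 3.472091
  t = 5.0000: CF_t = 104.400000, DF = 0.743743, PV = 77.646803
Price P = sum_t PV_t = 92.858421

Answer: Price = 92.8584


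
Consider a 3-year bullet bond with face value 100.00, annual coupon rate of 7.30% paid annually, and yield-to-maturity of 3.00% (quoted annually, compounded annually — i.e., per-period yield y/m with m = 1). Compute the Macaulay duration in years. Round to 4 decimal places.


Answer: Macaulay duration = 2.8123 years

Derivation:
Coupon per period c = face * coupon_rate / m = 7.300000
Periods per year m = 1; per-period yield y/m = 0.030000
Number of cashflows N = 3
Cashflows (t years, CF_t, discount factor 1/(1+y/m)^(m*t), PV):
  t = 1.0000: CF_t = 7.300000, DF = 0.970874, PV = 7.087379
  t = 2.0000: CF_t = 7.300000, DF = 0.942596, PV = 6.880950
  t = 3.0000: CF_t = 107.300000, DF = 0.915142, PV = 98.194700
Price P = sum_t PV_t = 112.163029
Macaulay numerator sum_t t * PV_t:
  t * PV_t at t = 1.0000: 7.087379
  t * PV_t at t = 2.0000: 13.761900
  t * PV_t at t = 3.0000: 294.584100
Macaulay duration D = (sum_t t * PV_t) / P = 315.433379 / 112.163029 = 2.812276


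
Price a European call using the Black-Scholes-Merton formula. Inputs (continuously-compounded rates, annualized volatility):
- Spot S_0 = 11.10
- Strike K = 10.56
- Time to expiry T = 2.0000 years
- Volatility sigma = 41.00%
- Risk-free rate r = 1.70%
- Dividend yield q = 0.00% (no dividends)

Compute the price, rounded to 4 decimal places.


d1 = (ln(S/K) + (r - q + 0.5*sigma^2) * T) / (sigma * sqrt(T)) = 0.43456339
d2 = d1 - sigma * sqrt(T) = -0.14526417
exp(-rT) = 0.96657150; exp(-qT) = 1.00000000
C = S_0 * exp(-qT) * N(d1) - K * exp(-rT) * N(d2)
N(d1) = 0.66806031; N(d2) = 0.44225115
C = 11.1000 * 1.00000000 * 0.66806031 - 10.5600 * 0.96657150 * 0.44225115 = 2.9014

Answer: Price = 2.9014


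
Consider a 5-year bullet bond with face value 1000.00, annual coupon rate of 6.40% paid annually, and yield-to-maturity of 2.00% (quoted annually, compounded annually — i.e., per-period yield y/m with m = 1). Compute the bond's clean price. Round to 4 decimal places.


Answer: Price = 1207.3922

Derivation:
Coupon per period c = face * coupon_rate / m = 64.000000
Periods per year m = 1; per-period yield y/m = 0.020000
Number of cashflows N = 5
Cashflows (t years, CF_t, discount factor 1/(1+y/m)^(m*t), PV):
  t = 1.0000: CF_t = 64.000000, DF = 0.980392, PV = 62.745098
  t = 2.0000: CF_t = 64.000000, DF = 0.961169, PV = 61.514802
  t = 3.0000: CF_t = 64.000000, DF = 0.942322, PV = 60.308629
  t = 4.0000: CF_t = 64.000000, DF = 0.923845, PV = 59.126107
  t = 5.0000: CF_t = 1064.000000, DF = 0.905731, PV = 963.697582
Price P = sum_t PV_t = 1207.392218


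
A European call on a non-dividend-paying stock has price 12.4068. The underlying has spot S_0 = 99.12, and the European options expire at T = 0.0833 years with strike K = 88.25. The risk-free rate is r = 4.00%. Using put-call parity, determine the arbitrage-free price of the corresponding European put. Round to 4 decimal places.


Answer: Put price = 1.2432

Derivation:
Put-call parity: C - P = S_0 * exp(-qT) - K * exp(-rT).
S_0 * exp(-qT) = 99.1200 * 1.00000000 = 99.12000000
K * exp(-rT) = 88.2500 * 0.99667354 = 87.95644034
P = C - S*exp(-qT) + K*exp(-rT)
P = 12.4068 - 99.12000000 + 87.95644034 = 1.2432


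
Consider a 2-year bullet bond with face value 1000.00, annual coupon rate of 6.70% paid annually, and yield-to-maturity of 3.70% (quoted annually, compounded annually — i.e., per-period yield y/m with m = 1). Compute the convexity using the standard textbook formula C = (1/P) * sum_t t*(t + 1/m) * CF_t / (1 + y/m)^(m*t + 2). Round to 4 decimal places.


Answer: Convexity = 5.3521

Derivation:
Coupon per period c = face * coupon_rate / m = 67.000000
Periods per year m = 1; per-period yield y/m = 0.037000
Number of cashflows N = 2
Cashflows (t years, CF_t, discount factor 1/(1+y/m)^(m*t), PV):
  t = 1.0000: CF_t = 67.000000, DF = 0.964320, PV = 64.609450
  t = 2.0000: CF_t = 1067.000000, DF = 0.929913, PV = 992.217555
Price P = sum_t PV_t = 1056.827005
Convexity numerator sum_t t*(t + 1/m) * CF_t / (1+y/m)^(m*t + 2):
  t = 1.0000: term = 120.162382
  t = 2.0000: term = 5536.058163
Convexity = (1/P) * sum = 5656.220545 / 1056.827005 = 5.352078


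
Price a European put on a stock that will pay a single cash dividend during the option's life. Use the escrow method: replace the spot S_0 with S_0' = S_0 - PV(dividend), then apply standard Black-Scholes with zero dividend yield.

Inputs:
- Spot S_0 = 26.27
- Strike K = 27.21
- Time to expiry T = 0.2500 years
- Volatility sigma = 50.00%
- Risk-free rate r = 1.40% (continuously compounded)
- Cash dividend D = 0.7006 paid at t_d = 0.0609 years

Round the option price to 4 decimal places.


PV(D) = D * exp(-r * t_d) = 0.7006 * 0.99914776 = 0.70000292
S_0' = S_0 - PV(D) = 26.2700 - 0.70000292 = 25.56999708
d1 = (ln(S_0'/K) + (r + sigma^2/2)*T) / (sigma*sqrt(T)) = -0.10965951
d2 = d1 - sigma*sqrt(T) = -0.35965951
exp(-rT) = 0.99650612
N(-d1) = 0.54366029; N(-d2) = 0.64044911
P = K * exp(-rT) * N(-d2) - S_0' * N(-d1) = 27.2100 * 0.99650612 * 0.64044911 - 25.56999708 * 0.54366029 = 3.4643

Answer: Price = 3.4643


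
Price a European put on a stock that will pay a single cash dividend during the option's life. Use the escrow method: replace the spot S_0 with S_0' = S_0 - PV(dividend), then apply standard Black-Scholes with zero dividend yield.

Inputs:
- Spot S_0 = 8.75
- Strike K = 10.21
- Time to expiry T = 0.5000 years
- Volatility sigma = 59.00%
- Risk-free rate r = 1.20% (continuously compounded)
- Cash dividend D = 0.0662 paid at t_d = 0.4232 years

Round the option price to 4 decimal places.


PV(D) = D * exp(-r * t_d) = 0.0662 * 0.99493447 = 0.06586466
S_0' = S_0 - PV(D) = 8.7500 - 0.06586466 = 8.68413534
d1 = (ln(S_0'/K) + (r + sigma^2/2)*T) / (sigma*sqrt(T)) = -0.16501906
d2 = d1 - sigma*sqrt(T) = -0.58221206
exp(-rT) = 0.99401796
N(-d1) = 0.56553551; N(-d2) = 0.71978807
P = K * exp(-rT) * N(-d2) - S_0' * N(-d1) = 10.2100 * 0.99401796 * 0.71978807 - 8.68413534 * 0.56553551 = 2.3939

Answer: Price = 2.3939


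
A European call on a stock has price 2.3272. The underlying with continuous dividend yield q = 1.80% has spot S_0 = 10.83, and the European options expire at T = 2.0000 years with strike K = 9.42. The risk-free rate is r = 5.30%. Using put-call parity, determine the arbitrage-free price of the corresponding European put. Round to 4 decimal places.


Put-call parity: C - P = S_0 * exp(-qT) - K * exp(-rT).
S_0 * exp(-qT) = 10.8300 * 0.96464029 = 10.44705438
K * exp(-rT) = 9.4200 * 0.89942465 = 8.47258018
P = C - S*exp(-qT) + K*exp(-rT)
P = 2.3272 - 10.44705438 + 8.47258018 = 0.3527

Answer: Put price = 0.3527


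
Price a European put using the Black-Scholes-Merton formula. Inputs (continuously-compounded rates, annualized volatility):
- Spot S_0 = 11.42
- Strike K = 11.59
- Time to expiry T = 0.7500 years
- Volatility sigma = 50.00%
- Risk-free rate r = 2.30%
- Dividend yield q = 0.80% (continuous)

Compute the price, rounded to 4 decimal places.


d1 = (ln(S/K) + (r - q + 0.5*sigma^2) * T) / (sigma * sqrt(T)) = 0.20836236
d2 = d1 - sigma * sqrt(T) = -0.22465035
exp(-rT) = 0.98289793; exp(-qT) = 0.99401796
P = K * exp(-rT) * N(-d2) - S_0 * exp(-qT) * N(-d1)
N(-d1) = 0.41747302; N(-d2) = 0.58887435
P = 11.5900 * 0.98289793 * 0.58887435 - 11.4200 * 0.99401796 * 0.41747302 = 1.9693

Answer: Price = 1.9693
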